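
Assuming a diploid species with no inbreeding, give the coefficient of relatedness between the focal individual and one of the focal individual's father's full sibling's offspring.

0.125

Each parent–offspring link contributes a factor of 1/2, and independent paths through distinct common ancestors add.
First cousins share one grandparent pair — two paths of length 4: r = 2·(1/2)^4 = 1/8.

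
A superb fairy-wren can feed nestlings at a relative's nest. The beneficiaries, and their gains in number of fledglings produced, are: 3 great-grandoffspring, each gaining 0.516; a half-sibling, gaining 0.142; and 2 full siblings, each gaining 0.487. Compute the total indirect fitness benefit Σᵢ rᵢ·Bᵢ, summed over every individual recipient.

r to a great-grandoffspring = 0.125 (three parent–offspring links: r = (1/2)^3 = 1/8).
r to a half-sibling = 0.25 (half-sibs share one parent — one path of length 2: r = (1/2)^2 = 1/4).
r to a full sibling = 0.5 (full sibs share both parents — two paths of length 2: r = 2·(1/2)^2 = 1/2).
Summing one r·B term per recipient: 3·0.125·0.516 + 1·0.25·0.142 + 2·0.5·0.487 = 0.716.

0.716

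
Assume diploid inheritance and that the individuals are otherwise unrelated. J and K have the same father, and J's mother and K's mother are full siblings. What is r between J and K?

Relatedness sums over independent paths through distinct common ancestors.
J and K are related in two ways: half-sibs through their shared father (r = 1/4) and first cousins through their mothers (r = 1/8).
r = 1/4 + 1/8 = 3/8 = 0.375.

0.375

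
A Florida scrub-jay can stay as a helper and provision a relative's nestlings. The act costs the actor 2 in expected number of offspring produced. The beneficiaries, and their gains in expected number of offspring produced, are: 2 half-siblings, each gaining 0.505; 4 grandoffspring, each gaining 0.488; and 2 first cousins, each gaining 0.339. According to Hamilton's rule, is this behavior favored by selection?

No

Hamilton's rule: the trait is favored when the sum of r·B over every recipient exceeds the actor's cost C.
r to a half-sibling = 1/4 (half-sibs share one parent — one path of length 2: r = (1/2)^2 = 1/4).
r to a grandoffspring = 0.25 (two parent–offspring links: r = (1/2)^2 = 1/4).
r to a first cousin = 0.125 (first cousins share one grandparent pair — two paths of length 4: r = 2·(1/2)^4 = 1/8).
Summing one r·B term per recipient: 2·0.25·0.505 + 4·0.25·0.488 + 2·0.125·0.339 = 0.82525.
0.82525 < 2: the indirect benefit is less than the cost.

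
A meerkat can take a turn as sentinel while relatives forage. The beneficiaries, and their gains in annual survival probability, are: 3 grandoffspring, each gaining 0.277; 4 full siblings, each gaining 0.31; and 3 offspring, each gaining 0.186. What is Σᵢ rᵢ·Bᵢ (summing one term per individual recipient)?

r to a grandoffspring = 0.25 (two parent–offspring links: r = (1/2)^2 = 1/4).
r to a full sibling = 0.5 (full sibs share both parents — two paths of length 2: r = 2·(1/2)^2 = 1/2).
r to an offspring = 1/2 (one parent–offspring link: r = (1/2)^1 = 1/2).
Summing one r·B term per recipient: 3·0.25·0.277 + 4·0.5·0.31 + 3·0.5·0.186 = 1.10675.

1.10675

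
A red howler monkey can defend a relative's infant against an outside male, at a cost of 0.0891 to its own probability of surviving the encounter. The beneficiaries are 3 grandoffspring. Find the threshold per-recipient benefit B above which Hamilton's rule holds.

r to a grandoffspring = 1/4 (two parent–offspring links: r = (1/2)^2 = 1/4).
Hamilton's rule with n recipients of equal r: n·r·B > C, so B > C/(n·r) = 0.0891/(3·0.25) = 0.1188.

0.1188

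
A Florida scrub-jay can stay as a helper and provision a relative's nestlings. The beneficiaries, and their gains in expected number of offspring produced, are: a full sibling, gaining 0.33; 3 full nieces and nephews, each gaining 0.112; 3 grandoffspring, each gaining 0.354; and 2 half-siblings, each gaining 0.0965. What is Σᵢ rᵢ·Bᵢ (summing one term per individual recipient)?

r to a full sibling = 0.5 (full sibs share both parents — two paths of length 2: r = 2·(1/2)^2 = 1/2).
r to a full niece or nephew = 0.25 (full aunt/uncle↔niece/nephew: two paths of length 3 through the shared grandparent pair: r = 2·(1/2)^3 = 1/4).
r to a grandoffspring = 0.25 (two parent–offspring links: r = (1/2)^2 = 1/4).
r to a half-sibling = 1/4 (half-sibs share one parent — one path of length 2: r = (1/2)^2 = 1/4).
Summing one r·B term per recipient: 1·0.5·0.33 + 3·0.25·0.112 + 3·0.25·0.354 + 2·0.25·0.0965 = 0.56275.

0.56275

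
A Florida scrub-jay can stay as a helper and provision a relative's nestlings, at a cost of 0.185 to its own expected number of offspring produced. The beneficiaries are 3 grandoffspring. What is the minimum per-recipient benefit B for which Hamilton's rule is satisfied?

0.2467

r to a grandoffspring = 1/4 (two parent–offspring links: r = (1/2)^2 = 1/4).
Hamilton's rule with n recipients of equal r: n·r·B > C, so B > C/(n·r) = 0.185/(3·0.25) = 0.2467.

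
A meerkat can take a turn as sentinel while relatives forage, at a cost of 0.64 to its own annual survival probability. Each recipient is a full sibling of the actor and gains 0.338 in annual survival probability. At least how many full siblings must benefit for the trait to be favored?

4

r to a full sibling = 1/2 (full sibs share both parents — two paths of length 2: r = 2·(1/2)^2 = 1/2).
Hamilton's rule: n·r·B > C  ⇒  n > C/(r·B) = 0.64/(0.5·0.338) = 3.787.
The smallest integer exceeding 3.787 is 4.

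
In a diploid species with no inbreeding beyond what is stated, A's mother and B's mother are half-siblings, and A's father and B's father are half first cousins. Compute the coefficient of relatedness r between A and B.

With two independent routes of shared ancestry, r is the sum of the two contributions.
A and B are related in two ways: half first cousins through their mothers (r = 1/16) and half second cousins through their fathers (r = 1/64).
r = 1/16 + 1/64 = 5/64 = 0.078125.

0.078125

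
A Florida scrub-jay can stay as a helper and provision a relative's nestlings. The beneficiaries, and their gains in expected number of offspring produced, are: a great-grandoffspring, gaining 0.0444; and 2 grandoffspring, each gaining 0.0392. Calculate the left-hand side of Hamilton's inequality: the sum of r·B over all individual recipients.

0.02515

r to a great-grandoffspring = 1/8 (three parent–offspring links: r = (1/2)^3 = 1/8).
r to a grandoffspring = 1/4 (two parent–offspring links: r = (1/2)^2 = 1/4).
Summing one r·B term per recipient: 1·0.125·0.0444 + 2·0.25·0.0392 = 0.02515.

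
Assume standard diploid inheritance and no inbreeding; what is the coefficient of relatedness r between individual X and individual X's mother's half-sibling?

Each parent–offspring link contributes a factor of 1/2, and independent paths through distinct common ancestors add.
Half-aunt/uncle↔niece/nephew: one path of length 3: r = (1/2)^3 = 1/8.

0.125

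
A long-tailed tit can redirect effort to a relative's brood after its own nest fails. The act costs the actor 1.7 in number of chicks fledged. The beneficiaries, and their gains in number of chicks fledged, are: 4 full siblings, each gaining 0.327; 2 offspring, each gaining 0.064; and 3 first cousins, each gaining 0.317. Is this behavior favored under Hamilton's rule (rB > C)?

No

Hamilton's rule: the trait is favored when the sum of r·B over every recipient exceeds the actor's cost C.
r to a full sibling = 1/2 (full sibs share both parents — two paths of length 2: r = 2·(1/2)^2 = 1/2).
r to an offspring = 1/2 (one parent–offspring link: r = (1/2)^1 = 1/2).
r to a first cousin = 1/8 (first cousins share one grandparent pair — two paths of length 4: r = 2·(1/2)^4 = 1/8).
Summing one r·B term per recipient: 4·0.5·0.327 + 2·0.5·0.064 + 3·0.125·0.317 = 0.836875.
0.836875 < 1.7: the indirect benefit is less than the cost.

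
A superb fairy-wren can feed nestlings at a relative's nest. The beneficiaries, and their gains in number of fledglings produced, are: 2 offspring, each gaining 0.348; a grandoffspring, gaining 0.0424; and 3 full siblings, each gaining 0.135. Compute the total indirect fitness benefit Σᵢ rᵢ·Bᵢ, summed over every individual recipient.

0.5611

r to an offspring = 1/2 (one parent–offspring link: r = (1/2)^1 = 1/2).
r to a grandoffspring = 1/4 (two parent–offspring links: r = (1/2)^2 = 1/4).
r to a full sibling = 0.5 (full sibs share both parents — two paths of length 2: r = 2·(1/2)^2 = 1/2).
Summing one r·B term per recipient: 2·0.5·0.348 + 1·0.25·0.0424 + 3·0.5·0.135 = 0.5611.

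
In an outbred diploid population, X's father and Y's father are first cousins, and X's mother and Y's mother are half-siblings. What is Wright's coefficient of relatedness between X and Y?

0.09375

Wright's path rule: contributions from independent ancestry routes add.
X and Y are related in two ways: second cousins through their fathers (r = 1/32) and half first cousins through their mothers (r = 1/16).
r = 1/32 + 1/16 = 3/32 = 0.09375.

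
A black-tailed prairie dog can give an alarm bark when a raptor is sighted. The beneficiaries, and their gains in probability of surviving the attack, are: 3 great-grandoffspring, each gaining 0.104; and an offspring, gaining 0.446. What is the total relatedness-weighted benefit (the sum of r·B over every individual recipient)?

0.262

r to a great-grandoffspring = 0.125 (three parent–offspring links: r = (1/2)^3 = 1/8).
r to an offspring = 1/2 (one parent–offspring link: r = (1/2)^1 = 1/2).
Summing one r·B term per recipient: 3·0.125·0.104 + 1·0.5·0.446 = 0.262.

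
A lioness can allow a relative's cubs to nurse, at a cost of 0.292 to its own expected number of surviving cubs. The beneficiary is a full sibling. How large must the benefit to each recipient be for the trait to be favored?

0.584

r to a full sibling = 1/2 (full sibs share both parents — two paths of length 2: r = 2·(1/2)^2 = 1/2).
Hamilton's rule with n recipients of equal r: n·r·B > C, so B > C/(n·r) = 0.292/(1·0.5) = 0.584.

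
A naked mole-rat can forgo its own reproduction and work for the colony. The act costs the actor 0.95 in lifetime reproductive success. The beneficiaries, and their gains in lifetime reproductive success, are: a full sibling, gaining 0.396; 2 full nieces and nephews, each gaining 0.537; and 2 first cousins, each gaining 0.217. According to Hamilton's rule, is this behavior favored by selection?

Hamilton's rule: the trait is favored when the sum of r·B over every recipient exceeds the actor's cost C.
r to a full sibling = 1/2 (full sibs share both parents — two paths of length 2: r = 2·(1/2)^2 = 1/2).
r to a full niece or nephew = 0.25 (full aunt/uncle↔niece/nephew: two paths of length 3 through the shared grandparent pair: r = 2·(1/2)^3 = 1/4).
r to a first cousin = 1/8 (first cousins share one grandparent pair — two paths of length 4: r = 2·(1/2)^4 = 1/8).
Summing one r·B term per recipient: 1·0.5·0.396 + 2·0.25·0.537 + 2·0.125·0.217 = 0.52075.
0.52075 < 0.95: the indirect benefit is less than the cost.

No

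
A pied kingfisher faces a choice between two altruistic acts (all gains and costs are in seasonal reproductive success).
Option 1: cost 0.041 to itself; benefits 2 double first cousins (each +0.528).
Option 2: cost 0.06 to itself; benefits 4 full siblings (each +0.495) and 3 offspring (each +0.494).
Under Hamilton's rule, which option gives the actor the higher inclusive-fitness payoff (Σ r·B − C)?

Option 2

Option 1: r to a double first cousin = 0.25.
Option 1: Σ r·B − C = (2·0.25·0.528) − 0.041 = 0.223.
Option 2: r to a full sibling = 0.5.
Option 2: r to an offspring = 0.5.
Option 2: Σ r·B − C = (4·0.5·0.495 + 3·0.5·0.494) − 0.06 = 1.671.
Option 2 has the higher net inclusive-fitness payoff.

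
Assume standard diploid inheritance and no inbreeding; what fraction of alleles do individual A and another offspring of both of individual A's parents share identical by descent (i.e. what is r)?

Each parent–offspring link contributes a factor of 1/2, and independent paths through distinct common ancestors add.
Full sibs share both parents — two paths of length 2: r = 2·(1/2)^2 = 1/2.

0.5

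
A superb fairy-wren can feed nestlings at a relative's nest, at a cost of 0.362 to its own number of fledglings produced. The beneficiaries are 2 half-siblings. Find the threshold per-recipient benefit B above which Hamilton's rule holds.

r to a half-sibling = 1/4 (half-sibs share one parent — one path of length 2: r = (1/2)^2 = 1/4).
Hamilton's rule with n recipients of equal r: n·r·B > C, so B > C/(n·r) = 0.362/(2·0.25) = 0.724.

0.724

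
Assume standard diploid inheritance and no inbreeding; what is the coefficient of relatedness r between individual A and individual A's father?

Each parent–offspring link contributes a factor of 1/2, and independent paths through distinct common ancestors add.
One parent–offspring link: r = (1/2)^1 = 1/2.

0.5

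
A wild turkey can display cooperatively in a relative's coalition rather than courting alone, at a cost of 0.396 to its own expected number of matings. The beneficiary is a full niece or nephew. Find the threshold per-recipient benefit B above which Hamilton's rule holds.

1.584

r to a full niece or nephew = 1/4 (full aunt/uncle↔niece/nephew: two paths of length 3 through the shared grandparent pair: r = 2·(1/2)^3 = 1/4).
Hamilton's rule with n recipients of equal r: n·r·B > C, so B > C/(n·r) = 0.396/(1·0.25) = 1.584.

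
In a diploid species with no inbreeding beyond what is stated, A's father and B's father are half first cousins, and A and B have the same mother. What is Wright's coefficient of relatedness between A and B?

Independent pedigree routes through distinct common ancestors add.
A and B are related in two ways: half second cousins through their fathers (r = 1/64) and half-sibs through their shared mother (r = 1/4).
r = 1/64 + 1/4 = 17/64 = 0.265625.

0.265625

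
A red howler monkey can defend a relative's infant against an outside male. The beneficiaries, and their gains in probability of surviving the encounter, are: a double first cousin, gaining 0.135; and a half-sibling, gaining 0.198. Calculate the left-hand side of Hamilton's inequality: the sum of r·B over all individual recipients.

r to a double first cousin = 0.25 (double first cousins share both grandparent pairs — four paths of length 4: r = 4·(1/2)^4 = 1/4).
r to a half-sibling = 0.25 (half-sibs share one parent — one path of length 2: r = (1/2)^2 = 1/4).
Summing one r·B term per recipient: 1·0.25·0.135 + 1·0.25·0.198 = 0.08325.

0.08325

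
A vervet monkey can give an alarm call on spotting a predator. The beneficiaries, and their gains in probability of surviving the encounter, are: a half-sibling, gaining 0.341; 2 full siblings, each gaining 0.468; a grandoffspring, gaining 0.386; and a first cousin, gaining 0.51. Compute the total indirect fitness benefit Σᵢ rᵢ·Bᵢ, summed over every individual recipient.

0.7135

r to a half-sibling = 1/4 (half-sibs share one parent — one path of length 2: r = (1/2)^2 = 1/4).
r to a full sibling = 1/2 (full sibs share both parents — two paths of length 2: r = 2·(1/2)^2 = 1/2).
r to a grandoffspring = 1/4 (two parent–offspring links: r = (1/2)^2 = 1/4).
r to a first cousin = 0.125 (first cousins share one grandparent pair — two paths of length 4: r = 2·(1/2)^4 = 1/8).
Summing one r·B term per recipient: 1·0.25·0.341 + 2·0.5·0.468 + 1·0.25·0.386 + 1·0.125·0.51 = 0.7135.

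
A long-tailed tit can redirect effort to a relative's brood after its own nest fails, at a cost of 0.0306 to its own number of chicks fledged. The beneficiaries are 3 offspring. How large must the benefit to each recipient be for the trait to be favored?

r to an offspring = 0.5 (one parent–offspring link: r = (1/2)^1 = 1/2).
Hamilton's rule with n recipients of equal r: n·r·B > C, so B > C/(n·r) = 0.0306/(3·0.5) = 0.0204.

0.0204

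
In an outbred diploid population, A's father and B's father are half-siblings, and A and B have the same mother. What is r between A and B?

0.3125

Wright's path rule: contributions from independent ancestry routes add.
A and B are related in two ways: half first cousins through their fathers (r = 1/16) and half-sibs through their shared mother (r = 1/4).
r = 1/16 + 1/4 = 0.3125.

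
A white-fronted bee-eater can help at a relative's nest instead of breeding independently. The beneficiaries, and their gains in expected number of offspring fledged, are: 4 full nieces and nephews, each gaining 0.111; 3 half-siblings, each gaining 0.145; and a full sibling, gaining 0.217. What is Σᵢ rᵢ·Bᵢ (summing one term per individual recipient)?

r to a full niece or nephew = 1/4 (full aunt/uncle↔niece/nephew: two paths of length 3 through the shared grandparent pair: r = 2·(1/2)^3 = 1/4).
r to a half-sibling = 1/4 (half-sibs share one parent — one path of length 2: r = (1/2)^2 = 1/4).
r to a full sibling = 0.5 (full sibs share both parents — two paths of length 2: r = 2·(1/2)^2 = 1/2).
Summing one r·B term per recipient: 4·0.25·0.111 + 3·0.25·0.145 + 1·0.5·0.217 = 0.32825.

0.32825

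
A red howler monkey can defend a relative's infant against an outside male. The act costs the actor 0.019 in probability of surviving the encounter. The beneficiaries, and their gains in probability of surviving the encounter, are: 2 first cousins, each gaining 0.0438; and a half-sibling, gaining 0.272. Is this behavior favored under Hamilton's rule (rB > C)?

Hamilton's rule: the trait is favored when the sum of r·B over every recipient exceeds the actor's cost C.
r to a first cousin = 0.125 (first cousins share one grandparent pair — two paths of length 4: r = 2·(1/2)^4 = 1/8).
r to a half-sibling = 1/4 (half-sibs share one parent — one path of length 2: r = (1/2)^2 = 1/4).
Summing one r·B term per recipient: 2·0.125·0.0438 + 1·0.25·0.272 = 0.07895.
0.07895 > 0.019: the indirect benefit exceeds the cost.

Yes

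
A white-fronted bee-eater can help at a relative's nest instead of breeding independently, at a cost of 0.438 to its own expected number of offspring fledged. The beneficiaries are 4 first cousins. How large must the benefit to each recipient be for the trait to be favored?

r to a first cousin = 0.125 (first cousins share one grandparent pair — two paths of length 4: r = 2·(1/2)^4 = 1/8).
Hamilton's rule with n recipients of equal r: n·r·B > C, so B > C/(n·r) = 0.438/(4·0.125) = 0.876.

0.876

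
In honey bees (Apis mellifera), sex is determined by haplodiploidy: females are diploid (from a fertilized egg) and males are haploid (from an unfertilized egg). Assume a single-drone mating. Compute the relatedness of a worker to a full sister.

Haplodiploid full sisters inherit their father's entire haploid genome identically (contributing 1/2) and on average half of their mother's contribution (1/2 · 1/2 = 1/4); r = 1/2 + 1/4 = 3/4.

0.75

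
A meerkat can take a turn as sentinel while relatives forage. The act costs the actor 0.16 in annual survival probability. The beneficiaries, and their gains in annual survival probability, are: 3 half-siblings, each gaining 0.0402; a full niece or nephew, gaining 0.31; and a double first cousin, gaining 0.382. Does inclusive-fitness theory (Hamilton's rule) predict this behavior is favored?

Yes

Hamilton's rule: the trait is favored when the sum of r·B over every recipient exceeds the actor's cost C.
r to a half-sibling = 0.25 (half-sibs share one parent — one path of length 2: r = (1/2)^2 = 1/4).
r to a full niece or nephew = 0.25 (full aunt/uncle↔niece/nephew: two paths of length 3 through the shared grandparent pair: r = 2·(1/2)^3 = 1/4).
r to a double first cousin = 1/4 (double first cousins share both grandparent pairs — four paths of length 4: r = 4·(1/2)^4 = 1/4).
Summing one r·B term per recipient: 3·0.25·0.0402 + 1·0.25·0.31 + 1·0.25·0.382 = 0.20315.
0.20315 > 0.16: the indirect benefit exceeds the cost.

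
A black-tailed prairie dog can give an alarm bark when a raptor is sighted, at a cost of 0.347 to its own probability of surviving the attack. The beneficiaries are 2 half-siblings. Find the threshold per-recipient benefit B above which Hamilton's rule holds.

r to a half-sibling = 0.25 (half-sibs share one parent — one path of length 2: r = (1/2)^2 = 1/4).
Hamilton's rule with n recipients of equal r: n·r·B > C, so B > C/(n·r) = 0.347/(2·0.25) = 0.694.

0.694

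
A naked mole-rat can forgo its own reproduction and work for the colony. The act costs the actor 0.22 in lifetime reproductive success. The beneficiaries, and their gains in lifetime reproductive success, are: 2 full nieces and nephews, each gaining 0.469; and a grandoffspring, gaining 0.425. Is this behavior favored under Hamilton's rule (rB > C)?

Hamilton's rule: the trait is favored when the sum of r·B over every recipient exceeds the actor's cost C.
r to a full niece or nephew = 0.25 (full aunt/uncle↔niece/nephew: two paths of length 3 through the shared grandparent pair: r = 2·(1/2)^3 = 1/4).
r to a grandoffspring = 1/4 (two parent–offspring links: r = (1/2)^2 = 1/4).
Summing one r·B term per recipient: 2·0.25·0.469 + 1·0.25·0.425 = 0.34075.
0.34075 > 0.22: the indirect benefit exceeds the cost.

Yes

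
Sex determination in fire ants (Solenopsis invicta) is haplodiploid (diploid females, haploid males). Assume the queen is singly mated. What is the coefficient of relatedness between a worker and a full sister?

Haplodiploid full sisters inherit their father's entire haploid genome identically (contributing 1/2) and on average half of their mother's contribution (1/2 · 1/2 = 1/4); r = 1/2 + 1/4 = 3/4.

0.75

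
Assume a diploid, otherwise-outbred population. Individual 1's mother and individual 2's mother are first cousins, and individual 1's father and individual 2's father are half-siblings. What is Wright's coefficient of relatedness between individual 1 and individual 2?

0.09375

Wright's path rule: contributions from independent ancestry routes add.
Individual 1 and individual 2 are related in two ways: second cousins through their mothers (r = 1/32) and half first cousins through their fathers (r = 1/16).
r = 1/32 + 1/16 = 0.09375.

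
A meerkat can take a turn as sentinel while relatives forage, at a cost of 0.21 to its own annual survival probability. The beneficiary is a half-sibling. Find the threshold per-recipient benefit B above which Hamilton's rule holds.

0.84

r to a half-sibling = 1/4 (half-sibs share one parent — one path of length 2: r = (1/2)^2 = 1/4).
Hamilton's rule with n recipients of equal r: n·r·B > C, so B > C/(n·r) = 0.21/(1·0.25) = 0.84.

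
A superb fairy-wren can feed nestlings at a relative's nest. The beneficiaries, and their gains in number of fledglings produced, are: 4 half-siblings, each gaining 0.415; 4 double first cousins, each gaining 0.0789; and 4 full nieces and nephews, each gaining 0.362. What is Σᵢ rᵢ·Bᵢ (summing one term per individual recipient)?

r to a half-sibling = 1/4 (half-sibs share one parent — one path of length 2: r = (1/2)^2 = 1/4).
r to a double first cousin = 0.25 (double first cousins share both grandparent pairs — four paths of length 4: r = 4·(1/2)^4 = 1/4).
r to a full niece or nephew = 0.25 (full aunt/uncle↔niece/nephew: two paths of length 3 through the shared grandparent pair: r = 2·(1/2)^3 = 1/4).
Summing one r·B term per recipient: 4·0.25·0.415 + 4·0.25·0.0789 + 4·0.25·0.362 = 0.8559.

0.8559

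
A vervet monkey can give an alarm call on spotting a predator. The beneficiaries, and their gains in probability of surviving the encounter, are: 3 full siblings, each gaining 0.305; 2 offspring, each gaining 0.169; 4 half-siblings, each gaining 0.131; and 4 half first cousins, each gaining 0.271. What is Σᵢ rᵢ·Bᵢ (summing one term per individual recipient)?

r to a full sibling = 0.5 (full sibs share both parents — two paths of length 2: r = 2·(1/2)^2 = 1/2).
r to an offspring = 1/2 (one parent–offspring link: r = (1/2)^1 = 1/2).
r to a half-sibling = 0.25 (half-sibs share one parent — one path of length 2: r = (1/2)^2 = 1/4).
r to a half first cousin = 0.0625 (half first cousins share one grandparent — one path of length 4: r = (1/2)^4 = 1/16).
Summing one r·B term per recipient: 3·0.5·0.305 + 2·0.5·0.169 + 4·0.25·0.131 + 4·0.0625·0.271 = 0.82525.

0.82525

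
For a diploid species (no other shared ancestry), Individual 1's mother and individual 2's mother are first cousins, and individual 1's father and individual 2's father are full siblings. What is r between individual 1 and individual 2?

Wright's path rule: contributions from independent ancestry routes add.
Individual 1 and individual 2 are related in two ways: second cousins through their mothers (r = 1/32) and first cousins through their fathers (r = 1/8).
r = 1/32 + 1/8 = 5/32 = 0.15625.

0.15625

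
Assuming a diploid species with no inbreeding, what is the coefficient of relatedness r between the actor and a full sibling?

Full sibs share both parents — two paths of length 2: r = 2·(1/2)^2 = 1/2.

0.5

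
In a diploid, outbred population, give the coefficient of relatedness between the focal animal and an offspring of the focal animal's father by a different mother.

Each parent–offspring link contributes a factor of 1/2, and independent paths through distinct common ancestors add.
Half-sibs share one parent — one path of length 2: r = (1/2)^2 = 1/4.

0.25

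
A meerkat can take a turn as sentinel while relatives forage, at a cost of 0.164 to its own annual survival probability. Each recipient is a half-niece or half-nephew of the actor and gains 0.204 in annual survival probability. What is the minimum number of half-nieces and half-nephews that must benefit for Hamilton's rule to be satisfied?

r to a half-niece or half-nephew = 1/8 (half-aunt/uncle↔niece/nephew: one path of length 3: r = (1/2)^3 = 1/8).
Hamilton's rule: n·r·B > C  ⇒  n > C/(r·B) = 0.164/(0.125·0.204) = 6.431.
The smallest integer exceeding 6.431 is 7.

7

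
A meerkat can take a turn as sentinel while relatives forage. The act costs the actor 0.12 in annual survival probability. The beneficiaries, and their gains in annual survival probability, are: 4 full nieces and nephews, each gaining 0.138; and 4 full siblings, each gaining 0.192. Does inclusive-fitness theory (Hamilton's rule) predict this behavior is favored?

Yes

Hamilton's rule: the trait is favored when the sum of r·B over every recipient exceeds the actor's cost C.
r to a full niece or nephew = 1/4 (full aunt/uncle↔niece/nephew: two paths of length 3 through the shared grandparent pair: r = 2·(1/2)^3 = 1/4).
r to a full sibling = 1/2 (full sibs share both parents — two paths of length 2: r = 2·(1/2)^2 = 1/2).
Summing one r·B term per recipient: 4·0.25·0.138 + 4·0.5·0.192 = 0.522.
0.522 > 0.12: the indirect benefit exceeds the cost.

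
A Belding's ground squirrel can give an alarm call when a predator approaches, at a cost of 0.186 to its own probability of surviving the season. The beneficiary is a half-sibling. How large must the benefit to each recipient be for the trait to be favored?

0.744

r to a half-sibling = 0.25 (half-sibs share one parent — one path of length 2: r = (1/2)^2 = 1/4).
Hamilton's rule with n recipients of equal r: n·r·B > C, so B > C/(n·r) = 0.186/(1·0.25) = 0.744.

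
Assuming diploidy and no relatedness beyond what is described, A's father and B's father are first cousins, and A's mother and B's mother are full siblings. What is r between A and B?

0.15625

Wright's path rule: contributions from independent ancestry routes add.
A and B are related in two ways: second cousins through their fathers (r = 1/32) and first cousins through their mothers (r = 1/8).
r = 1/32 + 1/8 = 0.15625.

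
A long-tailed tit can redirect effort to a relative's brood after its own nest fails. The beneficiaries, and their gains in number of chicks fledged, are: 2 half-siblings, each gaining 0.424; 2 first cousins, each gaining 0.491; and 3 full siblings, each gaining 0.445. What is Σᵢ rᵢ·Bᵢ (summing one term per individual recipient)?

1.00225

r to a half-sibling = 0.25 (half-sibs share one parent — one path of length 2: r = (1/2)^2 = 1/4).
r to a first cousin = 0.125 (first cousins share one grandparent pair — two paths of length 4: r = 2·(1/2)^4 = 1/8).
r to a full sibling = 0.5 (full sibs share both parents — two paths of length 2: r = 2·(1/2)^2 = 1/2).
Summing one r·B term per recipient: 2·0.25·0.424 + 2·0.125·0.491 + 3·0.5·0.445 = 1.00225.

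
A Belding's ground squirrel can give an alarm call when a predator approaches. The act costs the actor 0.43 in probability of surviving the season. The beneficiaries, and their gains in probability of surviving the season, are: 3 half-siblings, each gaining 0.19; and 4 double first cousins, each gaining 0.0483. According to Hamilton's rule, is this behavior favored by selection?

Hamilton's rule: the trait is favored when the sum of r·B over every recipient exceeds the actor's cost C.
r to a half-sibling = 1/4 (half-sibs share one parent — one path of length 2: r = (1/2)^2 = 1/4).
r to a double first cousin = 1/4 (double first cousins share both grandparent pairs — four paths of length 4: r = 4·(1/2)^4 = 1/4).
Summing one r·B term per recipient: 3·0.25·0.19 + 4·0.25·0.0483 = 0.1908.
0.1908 < 0.43: the indirect benefit is less than the cost.

No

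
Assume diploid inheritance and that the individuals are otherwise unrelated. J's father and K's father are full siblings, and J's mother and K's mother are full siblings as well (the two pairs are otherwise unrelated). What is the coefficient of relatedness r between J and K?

0.25

Wright's path rule: contributions from independent ancestry routes add.
J and K are related in two ways: first cousins through their fathers (r = 1/8) and first cousins through their mothers (r = 1/8) — i.e. double first cousins.
r = 1/8 + 1/8 = 0.25.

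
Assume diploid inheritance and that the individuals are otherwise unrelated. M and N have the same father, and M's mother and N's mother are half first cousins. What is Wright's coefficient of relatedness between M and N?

0.265625

Relatedness sums over independent paths through distinct common ancestors.
M and N are related in two ways: half-sibs through their shared father (r = 1/4) and half second cousins through their mothers (r = 1/64).
r = 1/4 + 1/64 = 0.265625.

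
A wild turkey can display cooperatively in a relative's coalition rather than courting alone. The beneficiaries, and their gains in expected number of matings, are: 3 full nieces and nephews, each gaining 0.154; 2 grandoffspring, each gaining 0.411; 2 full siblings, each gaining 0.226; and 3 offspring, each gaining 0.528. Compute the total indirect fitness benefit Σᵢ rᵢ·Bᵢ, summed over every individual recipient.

r to a full niece or nephew = 0.25 (full aunt/uncle↔niece/nephew: two paths of length 3 through the shared grandparent pair: r = 2·(1/2)^3 = 1/4).
r to a grandoffspring = 0.25 (two parent–offspring links: r = (1/2)^2 = 1/4).
r to a full sibling = 0.5 (full sibs share both parents — two paths of length 2: r = 2·(1/2)^2 = 1/2).
r to an offspring = 1/2 (one parent–offspring link: r = (1/2)^1 = 1/2).
Summing one r·B term per recipient: 3·0.25·0.154 + 2·0.25·0.411 + 2·0.5·0.226 + 3·0.5·0.528 = 1.339.

1.339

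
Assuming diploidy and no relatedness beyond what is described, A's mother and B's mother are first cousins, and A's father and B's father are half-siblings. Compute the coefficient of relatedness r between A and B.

0.09375

Independent pedigree routes through distinct common ancestors add.
A and B are related in two ways: second cousins through their mothers (r = 1/32) and half first cousins through their fathers (r = 1/16).
r = 1/32 + 1/16 = 0.09375.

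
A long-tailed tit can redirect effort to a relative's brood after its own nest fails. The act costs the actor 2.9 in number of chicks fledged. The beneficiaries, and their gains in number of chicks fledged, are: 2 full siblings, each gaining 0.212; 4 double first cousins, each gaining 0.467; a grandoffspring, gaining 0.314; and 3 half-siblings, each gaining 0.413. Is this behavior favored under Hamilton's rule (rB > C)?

Hamilton's rule: the trait is favored when the sum of r·B over every recipient exceeds the actor's cost C.
r to a full sibling = 0.5 (full sibs share both parents — two paths of length 2: r = 2·(1/2)^2 = 1/2).
r to a double first cousin = 0.25 (double first cousins share both grandparent pairs — four paths of length 4: r = 4·(1/2)^4 = 1/4).
r to a grandoffspring = 0.25 (two parent–offspring links: r = (1/2)^2 = 1/4).
r to a half-sibling = 0.25 (half-sibs share one parent — one path of length 2: r = (1/2)^2 = 1/4).
Summing one r·B term per recipient: 2·0.5·0.212 + 4·0.25·0.467 + 1·0.25·0.314 + 3·0.25·0.413 = 1.06725.
1.06725 < 2.9: the indirect benefit is less than the cost.

No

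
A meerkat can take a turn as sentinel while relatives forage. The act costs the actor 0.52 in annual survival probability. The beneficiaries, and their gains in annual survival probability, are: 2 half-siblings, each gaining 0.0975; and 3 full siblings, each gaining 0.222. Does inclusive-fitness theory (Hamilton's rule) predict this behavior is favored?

Hamilton's rule: the trait is favored when the sum of r·B over every recipient exceeds the actor's cost C.
r to a half-sibling = 1/4 (half-sibs share one parent — one path of length 2: r = (1/2)^2 = 1/4).
r to a full sibling = 1/2 (full sibs share both parents — two paths of length 2: r = 2·(1/2)^2 = 1/2).
Summing one r·B term per recipient: 2·0.25·0.0975 + 3·0.5·0.222 = 0.38175.
0.38175 < 0.52: the indirect benefit is less than the cost.

No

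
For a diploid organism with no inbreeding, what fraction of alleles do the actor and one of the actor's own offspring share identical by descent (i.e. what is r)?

Each parent–offspring link contributes a factor of 1/2, and independent paths through distinct common ancestors add.
One parent–offspring link: r = (1/2)^1 = 1/2.

0.5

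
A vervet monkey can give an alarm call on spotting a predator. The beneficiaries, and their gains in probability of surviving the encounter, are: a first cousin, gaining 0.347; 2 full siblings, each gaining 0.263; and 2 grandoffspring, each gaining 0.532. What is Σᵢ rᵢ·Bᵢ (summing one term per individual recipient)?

0.572375

r to a first cousin = 1/8 (first cousins share one grandparent pair — two paths of length 4: r = 2·(1/2)^4 = 1/8).
r to a full sibling = 1/2 (full sibs share both parents — two paths of length 2: r = 2·(1/2)^2 = 1/2).
r to a grandoffspring = 0.25 (two parent–offspring links: r = (1/2)^2 = 1/4).
Summing one r·B term per recipient: 1·0.125·0.347 + 2·0.5·0.263 + 2·0.25·0.532 = 0.572375.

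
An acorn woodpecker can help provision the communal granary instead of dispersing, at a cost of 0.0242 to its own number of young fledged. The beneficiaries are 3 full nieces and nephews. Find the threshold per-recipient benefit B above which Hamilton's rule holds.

0.0323

r to a full niece or nephew = 1/4 (full aunt/uncle↔niece/nephew: two paths of length 3 through the shared grandparent pair: r = 2·(1/2)^3 = 1/4).
Hamilton's rule with n recipients of equal r: n·r·B > C, so B > C/(n·r) = 0.0242/(3·0.25) = 0.0323.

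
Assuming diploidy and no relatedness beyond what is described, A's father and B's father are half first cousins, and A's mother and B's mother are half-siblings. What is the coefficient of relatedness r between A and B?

0.078125

Independent pedigree routes through distinct common ancestors add.
A and B are related in two ways: half second cousins through their fathers (r = 1/64) and half first cousins through their mothers (r = 1/16).
r = 1/64 + 1/16 = 5/64 = 0.078125.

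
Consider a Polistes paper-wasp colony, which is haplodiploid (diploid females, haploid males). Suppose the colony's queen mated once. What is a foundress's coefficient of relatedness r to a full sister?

Haplodiploid full sisters inherit their father's entire haploid genome identically (contributing 1/2) and on average half of their mother's contribution (1/2 · 1/2 = 1/4); r = 1/2 + 1/4 = 3/4.

0.75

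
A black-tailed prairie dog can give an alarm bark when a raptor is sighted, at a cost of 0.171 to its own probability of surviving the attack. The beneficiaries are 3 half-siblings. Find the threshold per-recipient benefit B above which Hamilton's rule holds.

0.228

r to a half-sibling = 1/4 (half-sibs share one parent — one path of length 2: r = (1/2)^2 = 1/4).
Hamilton's rule with n recipients of equal r: n·r·B > C, so B > C/(n·r) = 0.171/(3·0.25) = 0.228.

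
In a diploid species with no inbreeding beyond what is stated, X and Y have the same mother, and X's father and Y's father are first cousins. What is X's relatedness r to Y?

0.28125

Relatedness sums over independent paths through distinct common ancestors.
X and Y are related in two ways: half-sibs through their shared mother (r = 1/4) and second cousins through their fathers (r = 1/32).
r = 1/4 + 1/32 = 0.28125.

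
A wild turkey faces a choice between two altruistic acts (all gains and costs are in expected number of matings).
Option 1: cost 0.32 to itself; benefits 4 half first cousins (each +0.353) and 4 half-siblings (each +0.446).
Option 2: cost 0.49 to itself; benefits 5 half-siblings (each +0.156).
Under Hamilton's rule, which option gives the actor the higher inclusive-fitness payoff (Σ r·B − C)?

Option 1: r to a half first cousin = 0.0625.
Option 1: r to a half-sibling = 0.25.
Option 1: Σ r·B − C = (4·0.0625·0.353 + 4·0.25·0.446) − 0.32 = 0.21425.
Option 2: r to a half-sibling = 0.25.
Option 2: Σ r·B − C = (5·0.25·0.156) − 0.49 = -0.295.
Option 1 has the higher net inclusive-fitness payoff.

Option 1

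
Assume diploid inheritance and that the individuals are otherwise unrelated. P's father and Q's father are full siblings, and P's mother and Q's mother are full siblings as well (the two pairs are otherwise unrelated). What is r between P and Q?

Relatedness sums over independent paths through distinct common ancestors.
P and Q are related in two ways: first cousins through their fathers (r = 1/8) and first cousins through their mothers (r = 1/8) — i.e. double first cousins.
r = 1/8 + 1/8 = 1/4 = 0.25.

0.25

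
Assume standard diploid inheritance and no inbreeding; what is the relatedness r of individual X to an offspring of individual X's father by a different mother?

0.25

Each parent–offspring link contributes a factor of 1/2, and independent paths through distinct common ancestors add.
Half-sibs share one parent — one path of length 2: r = (1/2)^2 = 1/4.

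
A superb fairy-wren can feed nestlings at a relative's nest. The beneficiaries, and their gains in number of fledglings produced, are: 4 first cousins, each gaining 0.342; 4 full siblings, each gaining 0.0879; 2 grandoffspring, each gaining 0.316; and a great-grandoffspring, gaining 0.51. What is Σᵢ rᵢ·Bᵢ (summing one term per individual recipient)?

r to a first cousin = 1/8 (first cousins share one grandparent pair — two paths of length 4: r = 2·(1/2)^4 = 1/8).
r to a full sibling = 1/2 (full sibs share both parents — two paths of length 2: r = 2·(1/2)^2 = 1/2).
r to a grandoffspring = 1/4 (two parent–offspring links: r = (1/2)^2 = 1/4).
r to a great-grandoffspring = 1/8 (three parent–offspring links: r = (1/2)^3 = 1/8).
Summing one r·B term per recipient: 4·0.125·0.342 + 4·0.5·0.0879 + 2·0.25·0.316 + 1·0.125·0.51 = 0.56855.

0.56855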